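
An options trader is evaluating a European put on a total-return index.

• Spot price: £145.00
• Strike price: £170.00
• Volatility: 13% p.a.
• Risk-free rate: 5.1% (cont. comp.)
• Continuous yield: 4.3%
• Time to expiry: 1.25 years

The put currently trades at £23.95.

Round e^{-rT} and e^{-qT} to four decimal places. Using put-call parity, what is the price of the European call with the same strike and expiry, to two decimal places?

exp(−qT) = exp(−0.043·1.25) = 0.9477;  exp(−rT) = exp(−0.051·1.25) = 0.9382
Put-call parity: C − P = S·e^(−qT) − K·e^(−rT) = 145·0.9477 − 170·0.9382 = 137.4165 − 159.4940 = -22.0775
C = P + (C − P) = 23.95 + (-22.0775) = 1.8725

£1.87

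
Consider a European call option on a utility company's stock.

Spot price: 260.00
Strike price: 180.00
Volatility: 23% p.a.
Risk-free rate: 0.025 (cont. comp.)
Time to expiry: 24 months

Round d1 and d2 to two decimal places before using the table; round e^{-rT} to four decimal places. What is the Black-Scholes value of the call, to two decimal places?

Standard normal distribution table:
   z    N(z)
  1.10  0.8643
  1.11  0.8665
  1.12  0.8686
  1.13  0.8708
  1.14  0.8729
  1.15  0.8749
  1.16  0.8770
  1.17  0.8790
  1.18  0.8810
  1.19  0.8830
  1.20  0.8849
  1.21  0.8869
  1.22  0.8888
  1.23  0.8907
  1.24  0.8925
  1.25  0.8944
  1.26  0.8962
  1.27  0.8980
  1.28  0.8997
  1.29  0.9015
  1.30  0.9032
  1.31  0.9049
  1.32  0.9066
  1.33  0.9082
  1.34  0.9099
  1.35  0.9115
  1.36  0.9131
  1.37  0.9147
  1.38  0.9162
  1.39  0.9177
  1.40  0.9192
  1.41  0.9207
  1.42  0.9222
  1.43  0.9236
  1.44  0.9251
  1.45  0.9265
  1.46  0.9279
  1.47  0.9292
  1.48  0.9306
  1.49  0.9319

σ√T = 0.23 × 1.4142 = 0.3253
d₁ = [ln(260/180) + (0.025 + 0.23²/2)·2] / 0.3253 = [0.3677 + 0.1029] / 0.3253 = 1.4469 which rounds to 1.45
d₂ = d₁ − σ√T = 1.4469 − 0.3253 = 1.1216 which rounds to 1.12
e^(−rT) = e^(−0.025·2) = 0.9512
N(d₁) = N(1.45) = 0.9265;  N(d₂) = N(1.12) = 0.8686
C = 260·0.9265 − 180·0.9512·0.8686 = 240.8900 − 148.7182 = 92.1718

92.17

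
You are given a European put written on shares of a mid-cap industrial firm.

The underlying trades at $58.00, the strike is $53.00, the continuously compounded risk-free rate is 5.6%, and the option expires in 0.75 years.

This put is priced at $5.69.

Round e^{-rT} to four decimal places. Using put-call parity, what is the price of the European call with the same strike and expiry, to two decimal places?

$12.87

exp(−rT) = exp(−0.056·0.75) = 0.9589
Put-call parity: C − P = S − K·e^(−rT) = 58 − 53·0.9589 = 58 − 50.8217 = 7.1783
C = P + (C − P) = 5.69 + (7.1783) = 12.8683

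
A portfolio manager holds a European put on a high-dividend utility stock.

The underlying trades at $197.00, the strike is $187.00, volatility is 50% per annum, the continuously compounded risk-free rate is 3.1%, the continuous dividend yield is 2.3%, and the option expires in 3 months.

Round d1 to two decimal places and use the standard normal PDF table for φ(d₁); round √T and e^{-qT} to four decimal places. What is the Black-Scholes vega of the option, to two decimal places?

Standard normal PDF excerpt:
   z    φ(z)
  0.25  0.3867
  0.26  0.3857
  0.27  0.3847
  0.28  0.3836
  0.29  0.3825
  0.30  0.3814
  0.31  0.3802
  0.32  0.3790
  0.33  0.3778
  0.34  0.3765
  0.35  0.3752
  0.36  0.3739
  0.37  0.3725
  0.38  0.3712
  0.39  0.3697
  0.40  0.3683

T = 0.25;  σ√T = 0.2500
ln(S/K) + (r − q + σ²/2)T = ln(197/187) + (0.031 − 0.023 + 0.5²/2)·0.25 = 0.0521 + 0.0333 = 0.0853
d₁ = 0.0853 / 0.2500 = 0.3414 ⇒ 0.34
√T = √0.25 = 0.5000
φ(d₁) = φ(0.34) = 0.3765
e^(−qT) = e^(−0.023·0.25) = 0.9943
vega = S·e^(−qT)·φ(d₁)·√T = 197·0.9943·0.3765·0.5000 = 36.8739
(Call and put vega coincide under Black-Scholes.)

36.87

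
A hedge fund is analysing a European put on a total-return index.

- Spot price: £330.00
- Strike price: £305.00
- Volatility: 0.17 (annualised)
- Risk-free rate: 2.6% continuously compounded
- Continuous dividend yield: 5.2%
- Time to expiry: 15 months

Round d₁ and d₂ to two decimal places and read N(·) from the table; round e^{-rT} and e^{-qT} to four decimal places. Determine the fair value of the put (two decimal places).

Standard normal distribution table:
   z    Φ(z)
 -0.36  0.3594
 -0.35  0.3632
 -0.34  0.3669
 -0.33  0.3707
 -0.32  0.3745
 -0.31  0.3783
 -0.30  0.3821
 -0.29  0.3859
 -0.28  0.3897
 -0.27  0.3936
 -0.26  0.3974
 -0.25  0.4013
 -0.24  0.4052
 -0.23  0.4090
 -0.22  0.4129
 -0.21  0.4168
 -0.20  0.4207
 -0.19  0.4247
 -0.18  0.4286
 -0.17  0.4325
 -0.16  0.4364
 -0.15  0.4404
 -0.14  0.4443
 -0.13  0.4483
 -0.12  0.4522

σ√T = 0.17·√1.25 = 0.1901
d₁ = [ln(330/305) + (0.026 − 0.052 + ½·0.17²)·1.25] / (σ√T) = (0.0788 − 0.0144) / 0.1901 = 0.3385 ≈ 0.34
d₂ = 0.3385 − 0.1901 = 0.1485 ≈ 0.15
e^(−qT) = e^(−0.052·1.25) = 0.9371;  e^(−rT) = e^(−0.026·1.25) = 0.9680
P = 305·0.9680·N(-0.15) − 330·0.9371·N(-0.34) = 305·0.9680·0.4404 − 330·0.9371·0.3669 = 130.0237 − 113.4613 = 16.5624

£16.56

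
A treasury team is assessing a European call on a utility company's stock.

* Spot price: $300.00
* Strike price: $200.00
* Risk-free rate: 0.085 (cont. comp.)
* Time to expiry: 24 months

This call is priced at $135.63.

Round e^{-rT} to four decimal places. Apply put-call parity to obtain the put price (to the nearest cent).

exp(−rT) = exp(−0.085·2) = 0.8437
Put-call parity: C − P = S − K·e^(−rT) = 300 − 200·0.8437 = 300 − 168.7400 = 131.2600
P = C − (C − P) = 135.63 − (131.2600) = 4.3700

$4.37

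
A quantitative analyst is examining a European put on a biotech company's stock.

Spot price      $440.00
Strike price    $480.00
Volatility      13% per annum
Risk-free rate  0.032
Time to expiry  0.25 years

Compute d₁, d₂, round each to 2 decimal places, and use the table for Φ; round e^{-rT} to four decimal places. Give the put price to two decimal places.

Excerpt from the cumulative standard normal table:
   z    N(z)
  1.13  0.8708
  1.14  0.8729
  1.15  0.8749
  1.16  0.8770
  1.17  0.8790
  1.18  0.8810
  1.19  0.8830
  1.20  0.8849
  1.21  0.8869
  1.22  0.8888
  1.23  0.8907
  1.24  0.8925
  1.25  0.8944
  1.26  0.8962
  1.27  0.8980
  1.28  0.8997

T = 0.25;  σ√T = 0.0650
ln(S/K) + (r + σ²/2)T = ln(440/480) + (0.032 + 0.13²/2)·0.25 = -0.0870 + 0.0101 = -0.0769
d₁ = -0.0769 / 0.0650 = -1.1831 ≈ -1.18
d₂ = d₁ − σ√T = -1.1831 − 0.0650 = -1.2481 ≈ -1.25
e^(−rT) = e^(−0.032·0.25) = 0.9920
N(−d₂) = N(1.25) = 0.8944;  N(−d₁) = N(1.18) = 0.8810
P = 480·0.9920·0.8944 − 440·0.8810 = 425.8775 − 387.6400 = 38.2375

$38.24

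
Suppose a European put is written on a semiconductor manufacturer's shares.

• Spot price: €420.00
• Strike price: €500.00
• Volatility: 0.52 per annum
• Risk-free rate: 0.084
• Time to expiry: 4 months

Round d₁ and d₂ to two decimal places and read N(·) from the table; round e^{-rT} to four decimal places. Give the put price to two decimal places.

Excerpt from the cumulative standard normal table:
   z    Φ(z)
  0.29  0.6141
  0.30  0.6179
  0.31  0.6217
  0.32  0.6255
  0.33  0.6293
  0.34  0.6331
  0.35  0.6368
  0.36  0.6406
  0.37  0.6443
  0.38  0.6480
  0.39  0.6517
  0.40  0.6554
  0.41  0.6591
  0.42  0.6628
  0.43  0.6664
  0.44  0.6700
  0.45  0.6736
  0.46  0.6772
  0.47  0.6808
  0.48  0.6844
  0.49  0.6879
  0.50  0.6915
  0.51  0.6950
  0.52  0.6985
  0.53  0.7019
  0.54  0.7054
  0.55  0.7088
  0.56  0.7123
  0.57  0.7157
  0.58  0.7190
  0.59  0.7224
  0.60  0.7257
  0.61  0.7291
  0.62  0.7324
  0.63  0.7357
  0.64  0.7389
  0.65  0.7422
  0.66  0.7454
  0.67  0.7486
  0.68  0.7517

€93.35

T = 0.3333;  σ√T = 0.3002
d₁ = [ln(420/500) + (0.084 + 0.52²/2)·0.3333] / 0.3002 = [-0.1744 + 0.0731] / 0.3002 = -0.3374 → -0.34
d₂ = d₁ − σ√T = -0.3374 − 0.3002 = -0.6376 → -0.64
exp(−rT) = exp(−0.084·0.3333) = 0.9724
N(−d₂) = N(0.64) = 0.7389;  N(−d₁) = N(0.34) = 0.6331
P = 500·0.9724·0.7389 − 420·0.6331 = 359.2532 − 265.9020 = 93.3512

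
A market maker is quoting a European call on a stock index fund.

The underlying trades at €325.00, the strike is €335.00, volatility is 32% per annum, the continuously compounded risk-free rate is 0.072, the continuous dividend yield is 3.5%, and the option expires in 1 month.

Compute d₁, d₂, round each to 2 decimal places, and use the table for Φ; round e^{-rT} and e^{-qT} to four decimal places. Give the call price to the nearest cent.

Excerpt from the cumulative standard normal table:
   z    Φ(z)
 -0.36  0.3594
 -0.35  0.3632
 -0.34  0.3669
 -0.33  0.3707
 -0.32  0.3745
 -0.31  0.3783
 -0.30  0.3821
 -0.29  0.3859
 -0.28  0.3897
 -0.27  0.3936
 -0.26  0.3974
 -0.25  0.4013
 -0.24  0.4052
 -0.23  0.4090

T = 0.08333;  σ√T = 0.0924
ln(S/K) + (r − q + σ²/2)T = ln(325/335) + (0.072 − 0.035 + 0.32²/2)·0.08333 = -0.0303 + 0.0073 = -0.0230
d₁ = -0.0230 / 0.0924 = -0.2485 ⇒ -0.25
d₂ = d₁ − σ√T = -0.2485 − 0.0924 = -0.3409 ⇒ -0.34
e^(−qT) = e^(−0.035·0.08333) = 0.9971;  e^(−rT) = e^(−0.072·0.08333) = 0.9940
N(d₁) = N(-0.25) = 0.4013;  N(d₂) = N(-0.34) = 0.3669
C = 325·0.9971·0.4013 − 335·0.9940·0.3669 = 130.0443 − 122.1740 = 7.8702

€7.87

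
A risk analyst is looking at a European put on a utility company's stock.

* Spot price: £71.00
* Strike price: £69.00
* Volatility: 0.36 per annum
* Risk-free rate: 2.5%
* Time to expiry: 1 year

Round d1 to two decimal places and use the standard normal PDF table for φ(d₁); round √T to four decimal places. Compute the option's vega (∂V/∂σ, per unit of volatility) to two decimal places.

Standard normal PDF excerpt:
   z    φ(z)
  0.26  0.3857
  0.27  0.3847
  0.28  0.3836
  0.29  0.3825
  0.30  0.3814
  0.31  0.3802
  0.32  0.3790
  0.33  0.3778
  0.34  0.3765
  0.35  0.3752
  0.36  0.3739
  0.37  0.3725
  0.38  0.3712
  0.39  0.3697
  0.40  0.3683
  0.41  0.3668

26.82

σ√T = 0.36·√1 = 0.3600
ln(S/K) + (r + σ²/2)T = ln(71/69) + (0.025 + 0.36²/2)·1 = 0.0286 + 0.0898 = 0.1184
d₁ = 0.1184 / 0.3600 = 0.3288 ≈ 0.33
√T = √1 = 1.0000
φ(d₁) = φ(0.33) = 0.3778
vega = S·φ(d₁)·√T = 71·0.3778·1.0000 = 26.8238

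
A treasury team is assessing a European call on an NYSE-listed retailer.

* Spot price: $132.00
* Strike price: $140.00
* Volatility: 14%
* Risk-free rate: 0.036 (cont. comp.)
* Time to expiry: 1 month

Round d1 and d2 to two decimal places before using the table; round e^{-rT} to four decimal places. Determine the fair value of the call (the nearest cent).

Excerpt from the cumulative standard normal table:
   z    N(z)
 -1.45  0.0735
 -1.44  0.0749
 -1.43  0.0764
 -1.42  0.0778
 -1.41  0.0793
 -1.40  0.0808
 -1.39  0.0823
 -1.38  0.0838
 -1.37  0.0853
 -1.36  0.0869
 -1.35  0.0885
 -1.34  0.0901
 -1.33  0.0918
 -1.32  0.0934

$0.19

σ√T = 0.14·√0.08333 = 0.0404
d₁ = [ln(132/140) + (0.036 + 0.14²/2)·0.08333] / 0.0404 = [-0.0588 + 0.0038] / 0.0404 = -1.3615 ≈ -1.36
d₂ = d₁ − σ√T = -1.3615 − 0.0404 = -1.4019 ≈ -1.40
e^(−rT) = e^(−0.036·0.08333) = 0.9970
N(d₁) = N(-1.36) = 0.0869;  N(d₂) = N(-1.40) = 0.0808
C = 132·0.0869 − 140·0.9970·0.0808 = 11.4708 − 11.2781 = 0.1927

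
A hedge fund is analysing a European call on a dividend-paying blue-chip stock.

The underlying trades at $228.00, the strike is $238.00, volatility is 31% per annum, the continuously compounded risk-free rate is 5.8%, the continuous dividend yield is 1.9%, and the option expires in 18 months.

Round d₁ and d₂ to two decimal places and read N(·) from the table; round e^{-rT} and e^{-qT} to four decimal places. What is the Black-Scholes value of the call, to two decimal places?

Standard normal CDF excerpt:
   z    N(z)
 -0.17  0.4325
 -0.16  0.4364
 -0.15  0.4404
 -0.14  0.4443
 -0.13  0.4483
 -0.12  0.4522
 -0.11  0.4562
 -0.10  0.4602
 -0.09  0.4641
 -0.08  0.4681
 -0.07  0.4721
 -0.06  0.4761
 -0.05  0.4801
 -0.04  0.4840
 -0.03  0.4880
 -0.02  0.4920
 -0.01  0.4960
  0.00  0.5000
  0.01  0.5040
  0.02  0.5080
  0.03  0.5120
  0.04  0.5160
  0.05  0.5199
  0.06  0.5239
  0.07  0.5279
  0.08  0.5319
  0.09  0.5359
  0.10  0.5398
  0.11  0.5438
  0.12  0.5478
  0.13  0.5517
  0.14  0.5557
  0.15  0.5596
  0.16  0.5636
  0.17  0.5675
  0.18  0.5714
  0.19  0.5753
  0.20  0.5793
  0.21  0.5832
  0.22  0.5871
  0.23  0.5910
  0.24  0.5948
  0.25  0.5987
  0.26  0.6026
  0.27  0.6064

σ√T = 0.31·√1.5 = 0.3797
d₁ = [ln(228/238) + (0.058 − 0.019 + 0.31²/2)·1.5] / 0.3797 = [-0.0429 + 0.1306] / 0.3797 = 0.2309 which rounds to 0.23
d₂ = d₁ − σ√T = 0.2309 − 0.3797 = -0.1488 which rounds to -0.15
exp(−qT) = exp(−0.019·1.5) = 0.9719;  exp(−rT) = exp(−0.058·1.5) = 0.9167
C = 228·0.9719·N(0.23) − 238·0.9167·N(-0.15) = 228·0.9719·0.5910 − 238·0.9167·0.4404 = 130.9616 − 96.0841 = 34.8775

$34.88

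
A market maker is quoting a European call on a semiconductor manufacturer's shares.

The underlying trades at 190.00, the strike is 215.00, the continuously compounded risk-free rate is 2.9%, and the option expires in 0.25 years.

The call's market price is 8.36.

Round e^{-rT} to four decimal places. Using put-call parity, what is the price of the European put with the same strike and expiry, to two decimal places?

31.81

e^(−rT) = e^(−0.029·0.25) = 0.9928
Put-call parity: C − P = S − K·e^(−rT) = 190 − 215·0.9928 = 190 − 213.4520 = -23.4520
P = C − (C − P) = 8.36 − (-23.4520) = 31.8120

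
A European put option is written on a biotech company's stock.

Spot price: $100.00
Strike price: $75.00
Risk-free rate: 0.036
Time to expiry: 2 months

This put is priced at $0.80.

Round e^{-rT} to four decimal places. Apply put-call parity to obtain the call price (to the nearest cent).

$26.25

e^(−rT) = e^(−0.036·0.1667) = 0.9940
Put-call parity: C − P = S − K·e^(−rT) = 100 − 75·0.9940 = 100 − 74.5500 = 25.4500
C = P + (C − P) = 0.80 + (25.4500) = 26.2500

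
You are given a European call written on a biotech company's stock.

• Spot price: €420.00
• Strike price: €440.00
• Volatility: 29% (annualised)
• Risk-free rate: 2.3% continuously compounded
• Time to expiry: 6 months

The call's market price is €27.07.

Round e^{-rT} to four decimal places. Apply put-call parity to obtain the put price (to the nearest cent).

e^(−rT) = e^(−0.023·0.5) = 0.9886
Put-call parity: C − P = S − K·e^(−rT) = 420 − 440·0.9886 = 420 − 434.9840 = -14.9840
P = C − (C − P) = 27.07 − (-14.9840) = 42.0540

€42.05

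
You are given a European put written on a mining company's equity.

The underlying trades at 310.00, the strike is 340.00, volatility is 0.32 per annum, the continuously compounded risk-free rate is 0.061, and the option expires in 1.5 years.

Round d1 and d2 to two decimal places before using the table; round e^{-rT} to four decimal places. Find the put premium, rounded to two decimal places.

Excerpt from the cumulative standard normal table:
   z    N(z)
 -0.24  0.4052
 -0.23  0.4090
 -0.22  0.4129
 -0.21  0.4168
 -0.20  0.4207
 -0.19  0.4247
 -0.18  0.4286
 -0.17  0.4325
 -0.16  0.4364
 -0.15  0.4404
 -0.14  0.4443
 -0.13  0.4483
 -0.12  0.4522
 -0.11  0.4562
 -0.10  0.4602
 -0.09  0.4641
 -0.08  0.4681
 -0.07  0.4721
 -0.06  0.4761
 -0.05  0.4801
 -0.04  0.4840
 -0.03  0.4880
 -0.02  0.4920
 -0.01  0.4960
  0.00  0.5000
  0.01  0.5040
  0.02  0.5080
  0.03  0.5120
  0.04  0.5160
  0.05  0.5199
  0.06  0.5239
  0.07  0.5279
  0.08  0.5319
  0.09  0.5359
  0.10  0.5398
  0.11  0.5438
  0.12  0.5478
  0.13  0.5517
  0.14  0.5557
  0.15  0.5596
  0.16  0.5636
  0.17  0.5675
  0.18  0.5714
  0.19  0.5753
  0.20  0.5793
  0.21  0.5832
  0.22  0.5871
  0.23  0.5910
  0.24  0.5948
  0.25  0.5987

48.09

T = 1.5;  σ√T = 0.3919
d₁ = [ln(310/340) + (0.061 + 0.32²/2)·1.5] / 0.3919 = [-0.0924 + 0.1683] / 0.3919 = 0.1937 ⇒ 0.19
d₂ = d₁ − σ√T = 0.1937 − 0.3919 = -0.1982 ⇒ -0.20
e^(−rT) = e^(−0.061·1.5) = 0.9126
N(−d₂) = N(0.20) = 0.5793;  N(−d₁) = N(-0.19) = 0.4247
P = 340·0.9126·0.5793 − 310·0.4247 = 179.7475 − 131.6570 = 48.0905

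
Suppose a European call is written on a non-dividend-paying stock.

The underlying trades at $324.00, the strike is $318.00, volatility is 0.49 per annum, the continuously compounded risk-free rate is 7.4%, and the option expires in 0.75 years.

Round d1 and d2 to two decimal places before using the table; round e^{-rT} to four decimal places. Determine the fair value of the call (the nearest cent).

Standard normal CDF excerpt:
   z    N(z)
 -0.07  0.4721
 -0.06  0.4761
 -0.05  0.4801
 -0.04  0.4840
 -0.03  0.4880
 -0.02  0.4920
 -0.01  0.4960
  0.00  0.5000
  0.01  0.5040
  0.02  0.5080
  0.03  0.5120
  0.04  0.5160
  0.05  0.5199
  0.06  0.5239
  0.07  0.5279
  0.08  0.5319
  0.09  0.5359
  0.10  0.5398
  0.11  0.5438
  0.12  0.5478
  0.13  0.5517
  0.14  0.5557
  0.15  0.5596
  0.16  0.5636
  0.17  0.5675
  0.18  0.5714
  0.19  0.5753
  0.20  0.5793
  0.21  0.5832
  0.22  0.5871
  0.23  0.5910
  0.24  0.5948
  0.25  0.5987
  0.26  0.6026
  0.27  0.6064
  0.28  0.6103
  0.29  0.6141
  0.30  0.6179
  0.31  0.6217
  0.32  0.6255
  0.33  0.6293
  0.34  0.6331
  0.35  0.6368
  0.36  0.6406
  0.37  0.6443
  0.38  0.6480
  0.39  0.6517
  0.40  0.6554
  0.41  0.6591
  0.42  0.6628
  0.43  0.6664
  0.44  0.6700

$65.55

σ√T = 0.49 × 0.8660 = 0.4244
ln(S/K) + (r + σ²/2)T = ln(324/318) + (0.074 + 0.49²/2)·0.75 = 0.0187 + 0.1455 = 0.1642
d₁ = 0.1642 / 0.4244 = 0.3870 which rounds to 0.39
d₂ = d₁ − σ√T = 0.3870 − 0.4244 = -0.0373 which rounds to -0.04
e^(−rT) = e^(−0.074·0.75) = 0.9460
C = 324·N(0.39) − 318·0.9460·N(-0.04) = 324·0.6517 − 318·0.9460·0.4840 = 211.1508 − 145.6008 = 65.5500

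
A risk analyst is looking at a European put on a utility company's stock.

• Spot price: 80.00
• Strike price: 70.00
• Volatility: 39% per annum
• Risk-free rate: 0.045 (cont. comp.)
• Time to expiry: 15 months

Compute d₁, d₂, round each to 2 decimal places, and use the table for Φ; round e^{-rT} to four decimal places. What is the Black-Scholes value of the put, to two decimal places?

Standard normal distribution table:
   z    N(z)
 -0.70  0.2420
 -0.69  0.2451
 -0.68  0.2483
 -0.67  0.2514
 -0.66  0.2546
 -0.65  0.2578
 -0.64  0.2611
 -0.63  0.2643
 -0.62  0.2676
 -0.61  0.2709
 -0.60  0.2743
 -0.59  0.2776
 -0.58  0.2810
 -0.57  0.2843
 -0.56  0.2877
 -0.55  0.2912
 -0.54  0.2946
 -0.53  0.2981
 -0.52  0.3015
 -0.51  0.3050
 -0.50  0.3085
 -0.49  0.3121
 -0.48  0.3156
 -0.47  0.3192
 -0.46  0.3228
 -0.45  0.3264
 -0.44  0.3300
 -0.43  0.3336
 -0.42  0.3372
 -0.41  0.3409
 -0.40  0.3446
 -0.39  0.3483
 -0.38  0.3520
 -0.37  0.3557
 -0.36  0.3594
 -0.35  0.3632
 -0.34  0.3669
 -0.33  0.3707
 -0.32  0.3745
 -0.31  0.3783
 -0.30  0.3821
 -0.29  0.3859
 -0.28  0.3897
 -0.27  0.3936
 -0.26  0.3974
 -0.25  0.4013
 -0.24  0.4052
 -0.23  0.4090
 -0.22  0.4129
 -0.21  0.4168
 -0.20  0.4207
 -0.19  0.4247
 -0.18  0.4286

6.70

σ√T = 0.39 × 1.1180 = 0.4360
d₁ = [ln(80/70) + (0.045 + ½·0.39²)·1.25] / (σ√T) = (0.1335 + 0.1513) / 0.4360 = 0.6533 which rounds to 0.65
d₂ = 0.6533 − 0.4360 = 0.2172 which rounds to 0.22
exp(−rT) = exp(−0.045·1.25) = 0.9453
N(−d₂) = N(-0.22) = 0.4129;  N(−d₁) = N(-0.65) = 0.2578
P = 70·0.9453·0.4129 − 80·0.2578 = 27.3220 − 20.6240 = 6.6980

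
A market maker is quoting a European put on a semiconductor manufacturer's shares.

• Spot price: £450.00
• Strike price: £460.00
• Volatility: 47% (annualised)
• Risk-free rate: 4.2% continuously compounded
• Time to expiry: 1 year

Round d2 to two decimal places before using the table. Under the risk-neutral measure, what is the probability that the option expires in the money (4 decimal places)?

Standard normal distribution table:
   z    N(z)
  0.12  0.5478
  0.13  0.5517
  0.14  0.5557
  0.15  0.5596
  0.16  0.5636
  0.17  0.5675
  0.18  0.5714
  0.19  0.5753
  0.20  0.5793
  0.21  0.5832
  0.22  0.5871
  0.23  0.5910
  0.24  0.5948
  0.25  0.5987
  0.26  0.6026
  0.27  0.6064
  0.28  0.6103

σ√T = 0.47·√1 = 0.4700
d₁ = [ln(450/460) + (0.042 + ½·0.47²)·1] / (σ√T) = (-0.0220 + 0.1525) / 0.4700 = 0.2776 which rounds to 0.28
d₂ = 0.2776 − 0.4700 = -0.1924 which rounds to -0.19
Risk-neutral Pr[S_T < K] = N(−d₂) = N(0.19) = 0.5753

0.5753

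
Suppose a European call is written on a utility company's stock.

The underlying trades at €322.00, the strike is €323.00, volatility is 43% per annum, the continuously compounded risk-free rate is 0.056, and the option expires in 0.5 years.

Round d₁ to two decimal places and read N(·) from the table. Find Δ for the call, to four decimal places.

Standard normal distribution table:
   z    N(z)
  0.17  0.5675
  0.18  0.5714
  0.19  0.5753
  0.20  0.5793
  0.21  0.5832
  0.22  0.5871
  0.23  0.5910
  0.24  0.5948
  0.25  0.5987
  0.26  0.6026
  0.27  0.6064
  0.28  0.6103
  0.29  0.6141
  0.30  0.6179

σ√T = 0.43·√0.5 = 0.3041
ln(S/K) + (r + σ²/2)T = ln(322/323) + (0.056 + 0.43²/2)·0.5 = -0.0031 + 0.0742 = 0.0711
d₁ = 0.0711 / 0.3041 = 0.2339 which rounds to 0.23
N(d₁) = N(0.23) = 0.5910
Δ_call = N(d₁) = 0.5910

0.5910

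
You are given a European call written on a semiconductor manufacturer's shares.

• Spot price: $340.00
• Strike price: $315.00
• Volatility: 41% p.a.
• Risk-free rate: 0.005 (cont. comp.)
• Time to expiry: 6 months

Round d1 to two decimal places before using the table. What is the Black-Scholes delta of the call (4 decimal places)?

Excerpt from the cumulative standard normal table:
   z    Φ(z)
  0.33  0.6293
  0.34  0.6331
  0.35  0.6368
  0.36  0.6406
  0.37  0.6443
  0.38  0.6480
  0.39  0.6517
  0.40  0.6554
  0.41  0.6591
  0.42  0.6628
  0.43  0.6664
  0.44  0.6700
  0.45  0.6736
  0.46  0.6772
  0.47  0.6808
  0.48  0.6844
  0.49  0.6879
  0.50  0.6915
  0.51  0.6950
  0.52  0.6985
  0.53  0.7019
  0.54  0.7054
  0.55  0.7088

σ√T = 0.41·√0.5 = 0.2899
d₁ = [ln(340/315) + (0.005 + 0.41²/2)·0.5] / 0.2899 = [0.0764 + 0.0445] / 0.2899 = 0.4170 ≈ 0.42
N(d₁) = N(0.42) = 0.6628
Δ_call = N(d₁) = 0.6628

0.6628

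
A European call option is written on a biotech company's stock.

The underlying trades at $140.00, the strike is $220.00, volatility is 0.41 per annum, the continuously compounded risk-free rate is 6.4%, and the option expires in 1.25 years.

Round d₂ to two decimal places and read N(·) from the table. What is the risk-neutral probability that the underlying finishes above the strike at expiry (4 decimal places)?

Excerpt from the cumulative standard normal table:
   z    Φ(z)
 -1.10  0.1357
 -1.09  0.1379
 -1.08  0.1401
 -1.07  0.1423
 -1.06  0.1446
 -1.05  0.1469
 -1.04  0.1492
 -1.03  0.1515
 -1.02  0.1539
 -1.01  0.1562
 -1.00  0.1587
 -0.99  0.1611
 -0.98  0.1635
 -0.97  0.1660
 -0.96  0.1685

0.1492

T = 1.25;  σ√T = 0.4584
d₁ = [ln(140/220) + (0.064 + 0.41²/2)·1.25] / 0.4584 = [-0.4520 + 0.1851] / 0.4584 = -0.5823 which rounds to -0.58
d₂ = d₁ − σ√T = -0.5823 − 0.4584 = -1.0407 which rounds to -1.04
Risk-neutral Pr[S_T > K] = N(d₂) = N(-1.04) = 0.1492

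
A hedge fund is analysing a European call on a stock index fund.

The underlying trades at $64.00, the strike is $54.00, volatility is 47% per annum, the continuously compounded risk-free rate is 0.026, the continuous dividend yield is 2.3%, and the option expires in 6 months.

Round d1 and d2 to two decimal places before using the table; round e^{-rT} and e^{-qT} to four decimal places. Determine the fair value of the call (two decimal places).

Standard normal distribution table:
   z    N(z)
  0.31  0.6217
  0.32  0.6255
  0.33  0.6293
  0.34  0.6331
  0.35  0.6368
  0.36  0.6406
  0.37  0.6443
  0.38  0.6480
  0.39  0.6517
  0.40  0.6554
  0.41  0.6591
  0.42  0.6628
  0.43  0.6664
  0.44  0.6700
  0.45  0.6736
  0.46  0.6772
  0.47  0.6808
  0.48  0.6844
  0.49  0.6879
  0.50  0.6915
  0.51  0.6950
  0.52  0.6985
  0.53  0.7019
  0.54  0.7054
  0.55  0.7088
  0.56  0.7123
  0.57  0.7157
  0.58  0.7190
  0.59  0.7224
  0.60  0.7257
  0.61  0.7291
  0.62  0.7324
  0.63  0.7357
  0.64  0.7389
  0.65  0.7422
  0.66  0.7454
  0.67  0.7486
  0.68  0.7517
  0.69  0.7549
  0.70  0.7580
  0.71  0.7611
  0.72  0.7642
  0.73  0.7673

$13.62

σ√T = 0.47·√0.5 = 0.3323
d₁ = [ln(64/54) + (0.026 − 0.023 + 0.47²/2)·0.5] / 0.3323 = [0.1699 + 0.0567] / 0.3323 = 0.6819 ≈ 0.68
d₂ = d₁ − σ√T = 0.6819 − 0.3323 = 0.3496 ≈ 0.35
exp(−qT) = exp(−0.023·0.5) = 0.9886;  exp(−rT) = exp(−0.026·0.5) = 0.9871
N(d₁) = N(0.68) = 0.7517;  N(d₂) = N(0.35) = 0.6368
C = 64·0.9886·0.7517 − 54·0.9871·0.6368 = 47.5604 − 33.9436 = 13.6168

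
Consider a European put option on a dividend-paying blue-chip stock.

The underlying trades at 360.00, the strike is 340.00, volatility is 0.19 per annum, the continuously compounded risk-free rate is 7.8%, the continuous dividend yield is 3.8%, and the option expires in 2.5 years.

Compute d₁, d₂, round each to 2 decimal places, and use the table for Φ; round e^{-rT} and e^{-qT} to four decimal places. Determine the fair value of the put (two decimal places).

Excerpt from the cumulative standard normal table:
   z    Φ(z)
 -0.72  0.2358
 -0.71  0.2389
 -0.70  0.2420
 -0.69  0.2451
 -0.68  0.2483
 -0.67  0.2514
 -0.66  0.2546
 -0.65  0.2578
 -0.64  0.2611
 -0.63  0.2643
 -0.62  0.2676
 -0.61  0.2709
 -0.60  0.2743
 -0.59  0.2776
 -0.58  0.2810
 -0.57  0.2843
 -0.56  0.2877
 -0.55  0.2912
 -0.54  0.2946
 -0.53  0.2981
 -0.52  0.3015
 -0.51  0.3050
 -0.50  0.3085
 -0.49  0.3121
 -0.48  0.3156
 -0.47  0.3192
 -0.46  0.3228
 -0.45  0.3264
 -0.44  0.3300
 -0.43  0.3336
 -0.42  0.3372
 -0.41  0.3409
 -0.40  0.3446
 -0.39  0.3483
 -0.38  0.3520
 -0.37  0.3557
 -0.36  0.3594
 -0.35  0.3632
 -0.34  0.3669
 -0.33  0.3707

17.20

T = 2.5;  σ√T = 0.3004
d₁ = [ln(360/340) + (0.078 − 0.038 + ½·0.19²)·2.5] / (σ√T) = (0.0572 + 0.1451) / 0.3004 = 0.6733 which rounds to 0.67
d₂ = 0.6733 − 0.3004 = 0.3729 which rounds to 0.37
exp(−qT) = exp(−0.038·2.5) = 0.9094;  exp(−rT) = exp(−0.078·2.5) = 0.8228
N(−d₂) = N(-0.37) = 0.3557;  N(−d₁) = N(-0.67) = 0.2514
P = 340·0.8228·0.3557 − 360·0.9094·0.2514 = 99.5078 − 82.3043 = 17.2034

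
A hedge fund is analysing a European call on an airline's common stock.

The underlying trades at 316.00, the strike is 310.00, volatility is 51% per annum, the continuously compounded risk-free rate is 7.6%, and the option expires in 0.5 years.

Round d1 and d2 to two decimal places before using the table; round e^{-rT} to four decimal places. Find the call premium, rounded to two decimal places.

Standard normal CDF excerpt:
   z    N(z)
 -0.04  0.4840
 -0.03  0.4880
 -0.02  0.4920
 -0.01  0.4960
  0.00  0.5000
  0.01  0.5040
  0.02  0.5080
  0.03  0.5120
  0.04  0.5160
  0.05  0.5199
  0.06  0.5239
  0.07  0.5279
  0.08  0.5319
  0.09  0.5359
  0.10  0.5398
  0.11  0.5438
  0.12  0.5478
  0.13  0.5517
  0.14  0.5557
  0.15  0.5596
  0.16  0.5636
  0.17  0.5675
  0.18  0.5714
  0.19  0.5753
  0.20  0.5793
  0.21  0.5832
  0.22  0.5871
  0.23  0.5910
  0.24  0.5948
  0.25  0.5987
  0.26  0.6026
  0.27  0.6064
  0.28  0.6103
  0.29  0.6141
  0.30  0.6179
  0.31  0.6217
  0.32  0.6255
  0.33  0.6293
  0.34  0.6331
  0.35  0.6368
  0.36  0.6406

53.23

σ√T = 0.51·√0.5 = 0.3606
ln(S/K) + (r + σ²/2)T = ln(316/310) + (0.076 + 0.51²/2)·0.5 = 0.0192 + 0.1030 = 0.1222
d₁ = 0.1222 / 0.3606 = 0.3388 ⇒ 0.34
d₂ = d₁ − σ√T = 0.3388 − 0.3606 = -0.0218 ⇒ -0.02
e^(−rT) = e^(−0.076·0.5) = 0.9627
C = 316·N(0.34) − 310·0.9627·N(-0.02) = 316·0.6331 − 310·0.9627·0.4920 = 200.0596 − 146.8310 = 53.2286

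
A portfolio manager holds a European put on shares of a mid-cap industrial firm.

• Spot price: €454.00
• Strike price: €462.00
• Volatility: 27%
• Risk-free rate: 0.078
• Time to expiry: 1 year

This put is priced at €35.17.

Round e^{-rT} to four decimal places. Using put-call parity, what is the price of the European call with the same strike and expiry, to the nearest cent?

exp(−rT) = exp(−0.078·1) = 0.9250
Put-call parity: C − P = S − K·e^(−rT) = 454 − 462·0.9250 = 454 − 427.3500 = 26.6500
C = P + (C − P) = 35.17 + (26.6500) = 61.8200

€61.82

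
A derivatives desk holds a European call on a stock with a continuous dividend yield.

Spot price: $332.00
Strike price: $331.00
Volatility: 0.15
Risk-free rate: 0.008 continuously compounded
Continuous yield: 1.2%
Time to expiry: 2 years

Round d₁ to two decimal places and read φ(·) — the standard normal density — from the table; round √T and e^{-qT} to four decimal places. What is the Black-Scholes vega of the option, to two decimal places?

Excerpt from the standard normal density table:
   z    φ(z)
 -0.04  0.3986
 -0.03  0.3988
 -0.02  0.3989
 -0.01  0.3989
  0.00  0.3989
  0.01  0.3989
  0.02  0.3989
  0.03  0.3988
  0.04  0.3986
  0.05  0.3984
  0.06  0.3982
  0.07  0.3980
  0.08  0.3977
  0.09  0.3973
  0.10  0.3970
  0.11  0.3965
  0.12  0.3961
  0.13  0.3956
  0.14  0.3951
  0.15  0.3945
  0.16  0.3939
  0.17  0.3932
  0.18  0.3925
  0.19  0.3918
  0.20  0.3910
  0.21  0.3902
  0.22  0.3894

σ√T = 0.15·√2 = 0.2121
d₁ = [ln(332/331) + (0.008 − 0.012 + 0.15²/2)·2] / 0.2121 = [0.0030 + 0.0145] / 0.2121 = 0.0826 which rounds to 0.08
√T = √2 = 1.4142
φ(d₁) = φ(0.08) = 0.3977
exp(−qT) = exp(−0.012·2) = 0.9763
vega = S·exp(−qT)·φ(d₁)·√T = 332·0.9763·0.3977·1.4142 = 182.3005
(Vega is the same for a European call and put with the same parameters.)

182.30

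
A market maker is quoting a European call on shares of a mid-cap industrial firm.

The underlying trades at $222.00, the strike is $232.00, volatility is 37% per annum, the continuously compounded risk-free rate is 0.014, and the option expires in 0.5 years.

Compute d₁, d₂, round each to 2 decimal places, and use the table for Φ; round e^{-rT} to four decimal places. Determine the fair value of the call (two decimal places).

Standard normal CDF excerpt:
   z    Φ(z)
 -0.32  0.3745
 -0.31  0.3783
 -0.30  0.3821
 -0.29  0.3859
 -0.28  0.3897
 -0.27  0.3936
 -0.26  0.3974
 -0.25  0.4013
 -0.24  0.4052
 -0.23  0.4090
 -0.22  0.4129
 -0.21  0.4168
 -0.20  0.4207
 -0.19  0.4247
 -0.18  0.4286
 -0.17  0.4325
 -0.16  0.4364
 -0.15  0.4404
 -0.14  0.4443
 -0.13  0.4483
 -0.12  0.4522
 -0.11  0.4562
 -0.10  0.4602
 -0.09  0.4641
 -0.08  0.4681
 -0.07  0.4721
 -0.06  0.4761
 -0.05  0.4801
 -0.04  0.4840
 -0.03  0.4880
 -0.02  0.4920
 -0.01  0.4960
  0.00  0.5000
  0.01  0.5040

$19.44

σ√T = 0.37 × 0.7071 = 0.2616
d₁ = [ln(222/232) + (0.014 + 0.37²/2)·0.5] / 0.2616 = [-0.0441 + 0.0412] / 0.2616 = -0.0108 ≈ -0.01
d₂ = d₁ − σ√T = -0.0108 − 0.2616 = -0.2725 ≈ -0.27
e^(−rT) = e^(−0.014·0.5) = 0.9930
N(d₁) = N(-0.01) = 0.4960;  N(d₂) = N(-0.27) = 0.3936
C = 222·0.4960 − 232·0.9930·0.3936 = 110.1120 − 90.6760 = 19.4360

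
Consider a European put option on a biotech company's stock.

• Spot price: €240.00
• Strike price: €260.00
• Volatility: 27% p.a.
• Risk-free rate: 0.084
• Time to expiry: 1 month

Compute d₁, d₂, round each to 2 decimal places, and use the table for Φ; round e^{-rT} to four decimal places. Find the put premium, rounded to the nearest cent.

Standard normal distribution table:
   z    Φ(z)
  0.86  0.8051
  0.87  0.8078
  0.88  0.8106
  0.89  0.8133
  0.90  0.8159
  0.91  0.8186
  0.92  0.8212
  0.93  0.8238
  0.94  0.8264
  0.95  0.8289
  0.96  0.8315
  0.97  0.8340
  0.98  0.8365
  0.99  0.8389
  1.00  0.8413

T = 0.08333;  σ√T = 0.0779
d₁ = [ln(240/260) + (0.084 + 0.27²/2)·0.08333] / 0.0779 = [-0.0800 + 0.0100] / 0.0779 = -0.8982 → -0.90
d₂ = d₁ − σ√T = -0.8982 − 0.0779 = -0.9761 → -0.98
exp(−rT) = exp(−0.084·0.08333) = 0.9930
P = 260·0.9930·N(0.98) − 240·N(0.90) = 260·0.9930·0.8365 − 240·0.8159 = 215.9676 − 195.8160 = 20.1516

€20.15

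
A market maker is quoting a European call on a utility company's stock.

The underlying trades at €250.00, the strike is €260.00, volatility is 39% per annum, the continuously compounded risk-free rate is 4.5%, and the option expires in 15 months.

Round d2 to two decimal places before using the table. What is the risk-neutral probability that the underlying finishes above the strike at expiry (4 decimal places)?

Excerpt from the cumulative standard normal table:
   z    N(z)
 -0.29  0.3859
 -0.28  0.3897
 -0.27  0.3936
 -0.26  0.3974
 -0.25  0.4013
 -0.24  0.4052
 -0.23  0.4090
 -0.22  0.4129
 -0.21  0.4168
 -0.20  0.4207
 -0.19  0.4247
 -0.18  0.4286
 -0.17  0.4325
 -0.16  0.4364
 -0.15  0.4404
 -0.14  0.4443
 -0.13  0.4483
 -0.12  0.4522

σ√T = 0.39 × 1.1180 = 0.4360
ln(S/K) + (r + σ²/2)T = ln(250/260) + (0.045 + 0.39²/2)·1.25 = -0.0392 + 0.1513 = 0.1121
d₁ = 0.1121 / 0.4360 = 0.2571 which rounds to 0.26
d₂ = d₁ − σ√T = 0.2571 − 0.4360 = -0.1790 which rounds to -0.18
Risk-neutral Pr[S_T > K] = N(d₂) = N(-0.18) = 0.4286

0.4286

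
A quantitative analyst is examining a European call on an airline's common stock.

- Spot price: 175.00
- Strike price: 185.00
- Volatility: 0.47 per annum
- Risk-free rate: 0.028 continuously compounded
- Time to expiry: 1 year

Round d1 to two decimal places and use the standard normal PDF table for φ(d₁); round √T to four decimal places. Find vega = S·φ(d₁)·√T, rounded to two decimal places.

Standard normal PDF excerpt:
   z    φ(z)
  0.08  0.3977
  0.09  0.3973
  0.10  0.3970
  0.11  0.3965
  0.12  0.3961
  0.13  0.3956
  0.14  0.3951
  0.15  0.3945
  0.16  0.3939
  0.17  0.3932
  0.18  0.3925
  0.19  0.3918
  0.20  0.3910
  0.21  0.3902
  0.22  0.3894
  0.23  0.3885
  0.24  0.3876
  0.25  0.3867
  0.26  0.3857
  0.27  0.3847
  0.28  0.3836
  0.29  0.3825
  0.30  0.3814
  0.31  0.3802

σ√T = 0.47·√1 = 0.4700
d₁ = [ln(175/185) + (0.028 + 0.47²/2)·1] / 0.4700 = [-0.0556 + 0.1384] / 0.4700 = 0.1763 → 0.18
√T = √1 = 1.0000
φ(d₁) = φ(0.18) = 0.3925
vega = S·φ(d₁)·√T = 175·0.3925·1.0000 = 68.6875

68.69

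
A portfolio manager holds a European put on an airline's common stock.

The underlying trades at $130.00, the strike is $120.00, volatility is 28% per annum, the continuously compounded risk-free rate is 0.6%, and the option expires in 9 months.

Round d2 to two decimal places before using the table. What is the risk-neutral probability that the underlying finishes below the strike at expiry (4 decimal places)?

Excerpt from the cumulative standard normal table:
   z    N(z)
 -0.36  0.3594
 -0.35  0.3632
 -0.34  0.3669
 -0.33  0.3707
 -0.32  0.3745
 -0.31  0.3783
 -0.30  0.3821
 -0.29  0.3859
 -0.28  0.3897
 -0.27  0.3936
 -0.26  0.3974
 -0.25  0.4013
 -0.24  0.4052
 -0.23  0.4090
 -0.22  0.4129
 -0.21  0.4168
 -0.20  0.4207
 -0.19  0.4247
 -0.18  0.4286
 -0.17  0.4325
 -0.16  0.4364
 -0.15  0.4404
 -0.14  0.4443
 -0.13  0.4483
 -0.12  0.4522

σ√T = 0.28·√0.75 = 0.2425
ln(S/K) + (r + σ²/2)T = ln(130/120) + (0.006 + 0.28²/2)·0.75 = 0.0800 + 0.0339 = 0.1139
d₁ = 0.1139 / 0.2425 = 0.4699 which rounds to 0.47
d₂ = d₁ − σ√T = 0.4699 − 0.2425 = 0.2274 which rounds to 0.23
Pr(exercise) under Q = N(−d₂) = N(-0.23) = 0.4090

0.4090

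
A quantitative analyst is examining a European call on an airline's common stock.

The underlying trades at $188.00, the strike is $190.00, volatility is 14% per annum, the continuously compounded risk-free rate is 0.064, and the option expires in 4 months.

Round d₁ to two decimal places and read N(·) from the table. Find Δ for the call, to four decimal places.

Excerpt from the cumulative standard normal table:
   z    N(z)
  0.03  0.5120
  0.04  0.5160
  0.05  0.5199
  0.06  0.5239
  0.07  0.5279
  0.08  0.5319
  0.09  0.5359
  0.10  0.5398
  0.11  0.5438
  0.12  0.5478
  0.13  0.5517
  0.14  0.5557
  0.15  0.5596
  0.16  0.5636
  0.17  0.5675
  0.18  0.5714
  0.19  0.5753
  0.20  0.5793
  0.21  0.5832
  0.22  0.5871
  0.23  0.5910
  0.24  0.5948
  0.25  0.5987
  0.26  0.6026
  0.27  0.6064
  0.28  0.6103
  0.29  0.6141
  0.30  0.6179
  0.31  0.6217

0.5675

σ√T = 0.14 × 0.5774 = 0.0808
d₁ = [ln(188/190) + (0.064 + 0.14²/2)·0.3333] / 0.0808 = [-0.0106 + 0.0246] / 0.0808 = 0.1734 ≈ 0.17
N(d₁) = N(0.17) = 0.5675
Δ_call = N(d₁) = 0.5675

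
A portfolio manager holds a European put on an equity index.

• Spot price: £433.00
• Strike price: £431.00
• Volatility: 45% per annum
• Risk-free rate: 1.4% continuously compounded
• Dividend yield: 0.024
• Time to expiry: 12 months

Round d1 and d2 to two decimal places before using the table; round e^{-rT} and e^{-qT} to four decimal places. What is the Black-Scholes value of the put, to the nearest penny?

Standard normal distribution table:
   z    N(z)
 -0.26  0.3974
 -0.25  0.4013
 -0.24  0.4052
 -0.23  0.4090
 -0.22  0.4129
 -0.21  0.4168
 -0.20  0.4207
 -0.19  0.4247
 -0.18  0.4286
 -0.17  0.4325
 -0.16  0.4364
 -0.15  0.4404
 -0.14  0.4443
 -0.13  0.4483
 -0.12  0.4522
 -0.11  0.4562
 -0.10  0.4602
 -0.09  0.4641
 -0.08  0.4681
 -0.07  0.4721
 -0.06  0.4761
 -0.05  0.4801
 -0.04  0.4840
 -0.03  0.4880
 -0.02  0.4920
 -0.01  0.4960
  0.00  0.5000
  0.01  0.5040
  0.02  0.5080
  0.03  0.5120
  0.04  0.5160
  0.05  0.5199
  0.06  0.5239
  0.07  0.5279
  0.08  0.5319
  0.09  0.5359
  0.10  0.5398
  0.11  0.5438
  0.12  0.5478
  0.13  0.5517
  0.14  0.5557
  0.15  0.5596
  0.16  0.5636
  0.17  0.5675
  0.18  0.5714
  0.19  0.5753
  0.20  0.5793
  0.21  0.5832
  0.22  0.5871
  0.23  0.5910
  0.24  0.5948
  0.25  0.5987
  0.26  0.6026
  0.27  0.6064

σ√T = 0.45·√1 = 0.4500
d₁ = [ln(433/431) + (0.014 − 0.024 + 0.45²/2)·1] / 0.4500 = [0.0046 + 0.0913] / 0.4500 = 0.2131 which rounds to 0.21
d₂ = d₁ − σ√T = 0.2131 − 0.4500 = -0.2369 which rounds to -0.24
exp(−qT) = exp(−0.024·1) = 0.9763;  exp(−rT) = exp(−0.014·1) = 0.9861
N(−d₂) = N(0.24) = 0.5948;  N(−d₁) = N(-0.21) = 0.4168
P = 431·0.9861·0.5948 − 433·0.9763·0.4168 = 252.7954 − 176.1972 = 76.5983

£76.60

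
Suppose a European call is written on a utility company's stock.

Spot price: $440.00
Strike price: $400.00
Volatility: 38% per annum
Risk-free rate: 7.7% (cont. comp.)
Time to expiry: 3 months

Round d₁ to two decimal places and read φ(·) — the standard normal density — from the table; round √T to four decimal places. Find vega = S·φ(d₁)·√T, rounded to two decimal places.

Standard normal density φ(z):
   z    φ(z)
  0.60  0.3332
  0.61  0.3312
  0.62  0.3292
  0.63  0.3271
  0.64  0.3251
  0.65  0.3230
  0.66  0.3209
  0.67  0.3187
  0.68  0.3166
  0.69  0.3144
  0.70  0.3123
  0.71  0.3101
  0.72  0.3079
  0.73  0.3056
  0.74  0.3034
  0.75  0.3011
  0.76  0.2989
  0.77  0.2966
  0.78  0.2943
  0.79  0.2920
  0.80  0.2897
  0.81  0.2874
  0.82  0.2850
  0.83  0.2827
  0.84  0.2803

68.71

T = 0.25;  σ√T = 0.1900
d₁ = [ln(440/400) + (0.077 + ½·0.38²)·0.25] / (σ√T) = (0.0953 + 0.0373) / 0.1900 = 0.6979 which rounds to 0.70
√T = √0.25 = 0.5000
φ(d₁) = φ(0.70) = 0.3123
vega = S·φ(d₁)·√T = 440·0.3123·0.5000 = 68.7060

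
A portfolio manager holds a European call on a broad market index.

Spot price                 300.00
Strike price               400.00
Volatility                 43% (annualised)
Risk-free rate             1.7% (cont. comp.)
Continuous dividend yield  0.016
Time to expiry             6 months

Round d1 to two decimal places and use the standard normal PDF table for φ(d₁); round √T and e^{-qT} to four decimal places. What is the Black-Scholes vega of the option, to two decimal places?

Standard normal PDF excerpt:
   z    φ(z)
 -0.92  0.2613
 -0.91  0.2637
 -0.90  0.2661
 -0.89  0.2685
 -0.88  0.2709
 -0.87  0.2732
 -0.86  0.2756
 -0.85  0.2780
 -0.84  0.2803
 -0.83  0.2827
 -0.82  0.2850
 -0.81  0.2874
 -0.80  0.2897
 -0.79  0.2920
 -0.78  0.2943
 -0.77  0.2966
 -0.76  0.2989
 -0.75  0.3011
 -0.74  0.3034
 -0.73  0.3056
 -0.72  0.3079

T = 0.5;  σ√T = 0.3041
d₁ = [ln(300/400) + (0.017 − 0.016 + 0.43²/2)·0.5] / 0.3041 = [-0.2877 + 0.0467] / 0.3041 = -0.7925 → -0.79
√T = √0.5 = 0.7071
φ(d₁) = φ(-0.79) = 0.2920
exp(−qT) = exp(−0.016·0.5) = 0.9920
vega = S·exp(−qT)·φ(d₁)·√T = 300·0.9920·0.2920·0.7071 = 61.4464

61.45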